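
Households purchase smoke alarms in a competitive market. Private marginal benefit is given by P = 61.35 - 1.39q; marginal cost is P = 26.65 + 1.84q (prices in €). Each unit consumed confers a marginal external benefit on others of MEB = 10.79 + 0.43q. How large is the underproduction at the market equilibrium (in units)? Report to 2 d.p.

5.50 units

Market equilibrium (private): 26.65 + 1.84q = 61.35 - 1.39q → q_m = 10.7430.
Social marginal benefit = demand + MEB = 72.14 - 0.96q.
Set SMB = MC: 72.14 - 0.96q = 26.65 + 1.84q → q* = 16.2464.
Gap = |10.7430 − 16.2464| = 5.5034.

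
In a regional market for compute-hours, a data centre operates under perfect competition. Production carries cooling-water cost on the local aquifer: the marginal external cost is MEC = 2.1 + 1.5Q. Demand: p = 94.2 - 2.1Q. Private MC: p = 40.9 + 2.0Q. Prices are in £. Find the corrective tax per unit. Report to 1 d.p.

tax = £15.8 per unit

Social marginal cost = private MC + MEC = 43.0 + 3.5Q.
Set SMC = demand: 43.0 + 3.5Q = 94.2 - 2.1Q → Q* = 9.1429.
The Pigouvian tax equals MEC at Q*: 2.1 + 1.5×9.1429 = 15.8144.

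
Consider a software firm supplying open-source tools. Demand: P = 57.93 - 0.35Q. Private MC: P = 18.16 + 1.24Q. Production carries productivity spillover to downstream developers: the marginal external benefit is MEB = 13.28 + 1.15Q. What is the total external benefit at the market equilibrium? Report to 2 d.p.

691.90

Market equilibrium (private): 18.16 + 1.24Q = 57.93 - 0.35Q → Q_m = 25.0126.
Total external benefit = ∫₀^{Q_m} (13.28 + 1.15Q) dQ = 13.28×25.0126 + ½×1.15×25.0126² = 691.9047.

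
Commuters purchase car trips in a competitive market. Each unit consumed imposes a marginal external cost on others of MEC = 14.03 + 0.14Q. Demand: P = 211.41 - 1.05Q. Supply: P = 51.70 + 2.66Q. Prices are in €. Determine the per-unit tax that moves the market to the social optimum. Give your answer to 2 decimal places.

tax = €19.33 per unit

Social marginal benefit = demand − MEC = 197.38 - 1.19Q.
Set SMB = MC: 197.38 - 1.19Q = 51.70 + 2.66Q → Q* = 37.8390.
The Pigouvian tax equals MEC at Q*: 14.03 + 0.14×37.8390 = 19.3275.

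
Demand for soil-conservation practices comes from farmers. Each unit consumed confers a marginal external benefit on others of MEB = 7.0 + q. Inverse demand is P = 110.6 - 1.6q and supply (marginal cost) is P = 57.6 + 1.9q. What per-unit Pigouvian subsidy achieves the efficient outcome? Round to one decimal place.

Social marginal benefit = demand + MEB = 117.6 - 0.6q.
Set SMB = MC: 117.6 - 0.6q = 57.6 + 1.9q → q* = 24.0000.
The Pigouvian subsidy equals MEB at q*: 7.0 + 1.0×24.0000 = 31.0000.

subsidy = 31.0 per unit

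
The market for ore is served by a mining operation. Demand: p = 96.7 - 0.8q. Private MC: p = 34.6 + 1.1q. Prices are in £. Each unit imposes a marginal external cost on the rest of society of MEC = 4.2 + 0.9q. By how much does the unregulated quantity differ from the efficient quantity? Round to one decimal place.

12.0 units

Market equilibrium (private): 34.6 + 1.1q = 96.7 - 0.8q → q_m = 32.6842.
Social marginal cost = private MC + MEC = 38.8 + 2.0q.
Set SMC = demand: 38.8 + 2.0q = 96.7 - 0.8q → q* = 20.6786.
Gap = |32.6842 − 20.6786| = 12.0056.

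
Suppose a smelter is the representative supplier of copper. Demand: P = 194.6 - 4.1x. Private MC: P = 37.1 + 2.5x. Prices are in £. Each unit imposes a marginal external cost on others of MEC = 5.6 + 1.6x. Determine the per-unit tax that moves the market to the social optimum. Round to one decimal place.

tax = £35.2 per unit

Social marginal cost = private MC + MEC = 42.7 + 4.1x.
Set SMC = demand: 42.7 + 4.1x = 194.6 - 4.1x → x* = 18.5244.
The Pigouvian tax equals MEC at x*: 5.6 + 1.6×18.5244 = 35.2390.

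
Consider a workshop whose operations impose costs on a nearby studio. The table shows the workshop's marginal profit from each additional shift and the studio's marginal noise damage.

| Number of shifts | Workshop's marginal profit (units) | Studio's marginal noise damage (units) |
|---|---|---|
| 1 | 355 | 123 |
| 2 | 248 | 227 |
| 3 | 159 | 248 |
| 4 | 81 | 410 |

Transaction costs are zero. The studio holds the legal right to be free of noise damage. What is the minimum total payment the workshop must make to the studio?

350

Efficient level: marginal profit ≥ marginal noise damage through level 2, so k* = 2.
With the studio holding the right, the workshop must at least compensate total damage at k*: 123 + 227 = 350.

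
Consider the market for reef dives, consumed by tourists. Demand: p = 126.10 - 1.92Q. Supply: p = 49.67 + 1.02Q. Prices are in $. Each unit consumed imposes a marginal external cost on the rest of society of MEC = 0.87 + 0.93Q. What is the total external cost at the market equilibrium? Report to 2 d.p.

Market equilibrium (private): 49.67 + 1.02Q = 126.10 - 1.92Q → Q_m = 25.9966.
Total external cost = ∫₀^{Q_m} (0.87 + 0.93Q) dQ = 0.87×25.9966 + ½×0.93×25.9966² = 336.8748.

$336.87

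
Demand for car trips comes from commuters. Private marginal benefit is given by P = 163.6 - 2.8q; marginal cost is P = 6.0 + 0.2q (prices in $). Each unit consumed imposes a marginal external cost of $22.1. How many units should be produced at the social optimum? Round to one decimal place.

Social marginal benefit = demand − MEC = 141.5 - 2.8q.
Set SMB = MC: 141.5 - 2.8q = 6.0 + 0.2q → q* = 45.1667.

q* = 45.2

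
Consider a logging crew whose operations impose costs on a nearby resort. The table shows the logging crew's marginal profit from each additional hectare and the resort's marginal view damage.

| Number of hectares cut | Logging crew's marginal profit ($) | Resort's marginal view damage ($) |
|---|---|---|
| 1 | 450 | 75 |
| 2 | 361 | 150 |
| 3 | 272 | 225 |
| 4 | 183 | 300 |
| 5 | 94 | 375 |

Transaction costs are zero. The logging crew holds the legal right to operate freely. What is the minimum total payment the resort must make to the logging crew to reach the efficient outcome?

Left alone the logging crew would choose level 5 (marginal profit stays positive).
Efficient level: k* = 3 (marginal profit ≥ marginal view damage through 3).
The resort must at least cover the logging crew's forgone profit from cutting 5→3: 183 + 94 = 277.

$277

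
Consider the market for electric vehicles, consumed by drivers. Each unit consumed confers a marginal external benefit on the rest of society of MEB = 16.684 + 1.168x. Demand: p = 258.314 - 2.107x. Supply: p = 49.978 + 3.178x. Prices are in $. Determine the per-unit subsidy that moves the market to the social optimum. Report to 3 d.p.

subsidy = $80.523 per unit

Social marginal benefit = demand + MEB = 274.998 - 0.939x.
Set SMB = MC: 274.998 - 0.939x = 49.978 + 3.178x → x* = 54.6563.
The Pigouvian subsidy equals MEB at x*: 16.684 + 1.168×54.6563 = 80.5226.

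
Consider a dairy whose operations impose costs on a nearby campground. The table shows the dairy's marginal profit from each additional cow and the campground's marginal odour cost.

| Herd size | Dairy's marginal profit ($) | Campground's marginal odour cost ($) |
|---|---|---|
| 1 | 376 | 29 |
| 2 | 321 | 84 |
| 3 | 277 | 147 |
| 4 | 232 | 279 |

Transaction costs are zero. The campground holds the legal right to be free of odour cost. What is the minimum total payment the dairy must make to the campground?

Efficient level: marginal profit ≥ marginal odour cost through level 3, so k* = 3.
With the campground holding the right, the dairy must at least compensate total damage at k*: 29 + 84 + 147 = 260.

$260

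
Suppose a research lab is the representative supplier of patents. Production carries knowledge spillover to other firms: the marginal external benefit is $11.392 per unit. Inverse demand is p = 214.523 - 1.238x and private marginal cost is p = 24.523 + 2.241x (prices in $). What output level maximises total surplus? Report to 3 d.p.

x* = 57.888

Social marginal cost = private MC − MEB = 13.131 + 2.241x.
Set SMC = demand: 13.131 + 2.241x = 214.523 - 1.238x → x* = 57.8879.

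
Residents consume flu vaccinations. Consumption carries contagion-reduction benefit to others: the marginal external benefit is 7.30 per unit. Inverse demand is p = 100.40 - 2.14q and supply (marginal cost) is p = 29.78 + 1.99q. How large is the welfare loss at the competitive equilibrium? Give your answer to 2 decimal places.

DWL = 6.45

Market equilibrium (private): 29.78 + 1.99q = 100.40 - 2.14q → q_m = 17.0993.
Social marginal benefit = demand + MEB = 107.70 - 2.14q.
Set SMB = MC: 107.70 - 2.14q = 29.78 + 1.99q → q* = 18.8668.
The loss is the area between SMB and MC from q* to q_m; with linear curves that's a triangle of height MEB(q_m).
DWL = ½ × 1.7675 × 7.3000 = 6.4514.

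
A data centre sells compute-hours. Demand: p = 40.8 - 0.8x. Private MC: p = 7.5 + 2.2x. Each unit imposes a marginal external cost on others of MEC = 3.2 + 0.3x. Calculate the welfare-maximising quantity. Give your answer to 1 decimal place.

Social marginal cost = private MC + MEC = 10.7 + 2.5x.
Set SMC = demand: 10.7 + 2.5x = 40.8 - 0.8x → x* = 9.1212.

x* = 9.1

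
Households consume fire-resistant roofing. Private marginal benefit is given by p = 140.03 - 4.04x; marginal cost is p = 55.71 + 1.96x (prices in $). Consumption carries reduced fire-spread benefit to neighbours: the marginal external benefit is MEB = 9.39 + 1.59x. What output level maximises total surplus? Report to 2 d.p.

Social marginal benefit = demand + MEB = 149.42 - 2.45x.
Set SMB = MC: 149.42 - 2.45x = 55.71 + 1.96x → x* = 21.2494.

x* = 21.25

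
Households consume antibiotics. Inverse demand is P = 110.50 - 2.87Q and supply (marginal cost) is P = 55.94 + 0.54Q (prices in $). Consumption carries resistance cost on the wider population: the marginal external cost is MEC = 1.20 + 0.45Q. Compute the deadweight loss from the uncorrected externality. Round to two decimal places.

Market equilibrium (private): 55.94 + 0.54Q = 110.50 - 2.87Q → Q_m = 16.0000.
Social marginal benefit = demand − MEC = 109.30 - 3.32Q.
Set SMB = MC: 109.30 - 3.32Q = 55.94 + 0.54Q → Q* = 13.8238.
Between Q* and Q_m the wedge MC − SMB runs linearly from 0 to MEC(Q_m), so the loss is a triangle.
DWL = ½ × 2.1762 × 8.4000 = 9.1400.

DWL = $9.14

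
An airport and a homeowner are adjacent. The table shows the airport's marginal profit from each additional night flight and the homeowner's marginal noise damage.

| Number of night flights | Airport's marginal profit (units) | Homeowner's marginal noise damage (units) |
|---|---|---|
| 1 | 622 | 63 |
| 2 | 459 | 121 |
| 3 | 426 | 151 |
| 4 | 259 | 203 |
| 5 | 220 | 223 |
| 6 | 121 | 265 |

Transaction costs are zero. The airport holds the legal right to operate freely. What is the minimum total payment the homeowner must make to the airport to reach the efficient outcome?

Left alone the airport would choose level 6 (marginal profit stays positive).
Efficient level: k* = 4 (marginal profit ≥ marginal noise damage through 4).
The homeowner must at least cover the airport's forgone profit from cutting 6→4: 220 + 121 = 341.

341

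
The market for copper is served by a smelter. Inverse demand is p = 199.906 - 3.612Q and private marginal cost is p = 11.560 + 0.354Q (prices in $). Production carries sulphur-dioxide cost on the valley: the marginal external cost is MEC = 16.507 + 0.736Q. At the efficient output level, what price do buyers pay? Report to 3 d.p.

Social marginal cost = private MC + MEC = 28.067 + 1.090Q.
Set SMC = demand: 28.067 + 1.090Q = 199.906 - 3.612Q → Q* = 36.5459.
Consumer price on the demand curve at Q*: 199.906 − 3.612×36.5459 = 67.9022.

P = $67.902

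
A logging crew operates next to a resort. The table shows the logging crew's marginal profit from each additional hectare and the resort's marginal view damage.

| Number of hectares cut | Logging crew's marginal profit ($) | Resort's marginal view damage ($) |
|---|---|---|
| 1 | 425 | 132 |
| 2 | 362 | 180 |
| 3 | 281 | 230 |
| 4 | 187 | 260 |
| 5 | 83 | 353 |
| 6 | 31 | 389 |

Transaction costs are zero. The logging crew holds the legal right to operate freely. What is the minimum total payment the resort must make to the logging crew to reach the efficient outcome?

Left alone the logging crew would choose level 6 (marginal profit stays positive).
Efficient level: k* = 3 (marginal profit ≥ marginal view damage through 3).
The resort must at least cover the logging crew's forgone profit from cutting 6→3: 187 + 83 + 31 = 301.

$301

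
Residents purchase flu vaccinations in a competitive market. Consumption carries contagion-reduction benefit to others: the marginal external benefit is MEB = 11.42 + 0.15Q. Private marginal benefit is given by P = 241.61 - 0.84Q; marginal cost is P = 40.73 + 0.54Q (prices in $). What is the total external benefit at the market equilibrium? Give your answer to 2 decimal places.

Market equilibrium (private): 40.73 + 0.54Q = 241.61 - 0.84Q → Q_m = 145.5652.
Total external benefit = ∫₀^{Q_m} (11.42 + 0.15Q) dQ = 11.42×145.5652 + ½×0.15×145.5652² = 3251.5466.

$3251.55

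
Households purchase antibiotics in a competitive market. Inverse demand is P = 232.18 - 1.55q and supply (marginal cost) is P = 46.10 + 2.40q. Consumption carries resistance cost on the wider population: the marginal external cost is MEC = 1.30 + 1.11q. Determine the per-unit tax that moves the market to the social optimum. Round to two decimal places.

tax = 41.83 per unit

Social marginal benefit = demand − MEC = 230.88 - 2.66q.
Set SMB = MC: 230.88 - 2.66q = 46.10 + 2.40q → q* = 36.5178.
The Pigouvian tax equals MEC at q*: 1.30 + 1.11×36.5178 = 41.8348.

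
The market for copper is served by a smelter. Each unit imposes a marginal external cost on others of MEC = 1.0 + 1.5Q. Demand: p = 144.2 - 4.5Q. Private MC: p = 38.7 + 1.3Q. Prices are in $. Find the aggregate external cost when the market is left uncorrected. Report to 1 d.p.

$266.3

Market equilibrium (private): 38.7 + 1.3Q = 144.2 - 4.5Q → Q_m = 18.1897.
Total external cost = ∫₀^{Q_m} (1.0 + 1.5Q) dQ = 1.0×18.1897 + ½×1.5×18.1897² = 266.3386.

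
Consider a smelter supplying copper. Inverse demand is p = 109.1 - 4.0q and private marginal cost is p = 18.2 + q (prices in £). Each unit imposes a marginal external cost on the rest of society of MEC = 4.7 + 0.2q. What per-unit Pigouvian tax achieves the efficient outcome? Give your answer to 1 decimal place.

tax = £8.0 per unit

Social marginal cost = private MC + MEC = 22.9 + 1.2q.
Set SMC = demand: 22.9 + 1.2q = 109.1 - 4.0q → q* = 16.5769.
The Pigouvian tax equals MEC at q*: 4.7 + 0.2×16.5769 = 8.0154.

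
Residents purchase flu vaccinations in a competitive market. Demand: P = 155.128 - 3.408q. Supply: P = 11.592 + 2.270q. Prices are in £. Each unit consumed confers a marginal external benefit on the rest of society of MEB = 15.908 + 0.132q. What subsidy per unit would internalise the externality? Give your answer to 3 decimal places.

Social marginal benefit = demand + MEB = 171.036 - 3.276q.
Set SMB = MC: 171.036 - 3.276q = 11.592 + 2.270q → q* = 28.7494.
The Pigouvian subsidy equals MEB at q*: 15.908 + 0.132×28.7494 = 19.7029.

subsidy = £19.703 per unit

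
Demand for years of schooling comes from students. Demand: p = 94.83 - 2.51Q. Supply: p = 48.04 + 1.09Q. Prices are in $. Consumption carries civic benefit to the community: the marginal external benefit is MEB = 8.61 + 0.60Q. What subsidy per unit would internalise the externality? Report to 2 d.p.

Social marginal benefit = demand + MEB = 103.44 - 1.91Q.
Set SMB = MC: 103.44 - 1.91Q = 48.04 + 1.09Q → Q* = 18.4667.
The Pigouvian subsidy equals MEB at Q*: 8.61 + 0.60×18.4667 = 19.6900.

subsidy = $19.69 per unit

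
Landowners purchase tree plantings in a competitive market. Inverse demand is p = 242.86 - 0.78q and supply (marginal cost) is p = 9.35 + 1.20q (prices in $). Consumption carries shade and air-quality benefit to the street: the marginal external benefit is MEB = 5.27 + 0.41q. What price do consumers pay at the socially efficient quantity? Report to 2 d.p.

Social marginal benefit = demand + MEB = 248.13 - 0.37q.
Set SMB = MC: 248.13 - 0.37q = 9.35 + 1.20q → q* = 152.0892.
Consumer price on the demand curve at q*: 242.86 − 0.78×152.0892 = 124.2304.

P = $124.23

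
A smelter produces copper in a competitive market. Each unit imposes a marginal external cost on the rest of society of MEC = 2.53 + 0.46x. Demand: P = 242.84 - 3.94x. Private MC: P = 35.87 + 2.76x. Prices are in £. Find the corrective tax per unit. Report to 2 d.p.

tax = £15.66 per unit

Social marginal cost = private MC + MEC = 38.40 + 3.22x.
Set SMC = demand: 38.40 + 3.22x = 242.84 - 3.94x → x* = 28.5531.
The Pigouvian tax equals MEC at x*: 2.53 + 0.46×28.5531 = 15.6644.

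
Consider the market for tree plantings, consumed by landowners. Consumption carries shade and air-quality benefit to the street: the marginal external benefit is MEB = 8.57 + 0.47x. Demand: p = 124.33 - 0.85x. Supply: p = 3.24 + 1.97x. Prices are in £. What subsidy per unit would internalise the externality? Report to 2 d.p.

subsidy = £34.50 per unit

Social marginal benefit = demand + MEB = 132.90 - 0.38x.
Set SMB = MC: 132.90 - 0.38x = 3.24 + 1.97x → x* = 55.1745.
The Pigouvian subsidy equals MEB at x*: 8.57 + 0.47×55.1745 = 34.5020.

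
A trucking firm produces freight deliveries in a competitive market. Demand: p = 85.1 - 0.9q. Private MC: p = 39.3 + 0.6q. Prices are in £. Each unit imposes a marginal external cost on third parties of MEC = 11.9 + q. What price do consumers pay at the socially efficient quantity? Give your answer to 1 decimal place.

Social marginal cost = private MC + MEC = 51.2 + 1.6q.
Set SMC = demand: 51.2 + 1.6q = 85.1 - 0.9q → q* = 13.5600.
Consumer price on the demand curve at q*: 85.1 − 0.9×13.5600 = 72.8960.

P = £72.9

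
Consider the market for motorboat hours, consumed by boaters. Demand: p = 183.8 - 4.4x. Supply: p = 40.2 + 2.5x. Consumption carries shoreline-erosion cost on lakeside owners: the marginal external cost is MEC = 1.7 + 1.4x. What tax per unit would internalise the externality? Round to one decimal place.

tax = 25.6 per unit

Social marginal benefit = demand − MEC = 182.1 - 5.8x.
Set SMB = MC: 182.1 - 5.8x = 40.2 + 2.5x → x* = 17.0964.
The Pigouvian tax equals MEC at x*: 1.7 + 1.4×17.0964 = 25.6350.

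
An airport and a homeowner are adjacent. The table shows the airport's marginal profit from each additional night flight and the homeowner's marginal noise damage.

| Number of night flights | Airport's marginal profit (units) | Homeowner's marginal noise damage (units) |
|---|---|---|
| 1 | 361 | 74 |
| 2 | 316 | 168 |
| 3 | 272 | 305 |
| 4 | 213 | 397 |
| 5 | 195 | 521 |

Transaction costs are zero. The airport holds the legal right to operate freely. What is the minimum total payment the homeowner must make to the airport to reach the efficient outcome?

680

Left alone the airport would choose level 5 (marginal profit stays positive).
Efficient level: k* = 2 (marginal profit ≥ marginal noise damage through 2).
The homeowner must at least cover the airport's forgone profit from cutting 5→2: 272 + 213 + 195 = 680.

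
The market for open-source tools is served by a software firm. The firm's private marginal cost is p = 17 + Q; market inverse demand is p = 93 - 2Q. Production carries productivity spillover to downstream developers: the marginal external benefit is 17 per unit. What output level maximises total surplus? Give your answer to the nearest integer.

Social marginal cost = private MC − MEB = 0 + Q.
Set SMC = demand: 0 + Q = 93 - 2Q → Q* = 31.0000.

Q* = 31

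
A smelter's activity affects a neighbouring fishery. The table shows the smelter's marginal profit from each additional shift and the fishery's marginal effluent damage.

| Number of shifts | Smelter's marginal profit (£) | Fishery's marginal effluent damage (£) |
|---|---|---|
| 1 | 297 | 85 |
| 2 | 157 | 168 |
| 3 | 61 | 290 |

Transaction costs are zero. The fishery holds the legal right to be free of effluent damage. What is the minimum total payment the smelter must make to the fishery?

£85

Efficient level: marginal profit ≥ marginal effluent damage through level 1, so k* = 1.
With the fishery holding the right, the smelter must at least compensate total damage at k*: 85 = 85.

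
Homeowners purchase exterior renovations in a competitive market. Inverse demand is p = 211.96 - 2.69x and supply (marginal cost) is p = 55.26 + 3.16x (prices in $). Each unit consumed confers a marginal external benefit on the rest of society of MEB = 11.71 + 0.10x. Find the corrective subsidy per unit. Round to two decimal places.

Social marginal benefit = demand + MEB = 223.67 - 2.59x.
Set SMB = MC: 223.67 - 2.59x = 55.26 + 3.16x → x* = 29.2887.
The Pigouvian subsidy equals MEB at x*: 11.71 + 0.10×29.2887 = 14.6389.

subsidy = $14.64 per unit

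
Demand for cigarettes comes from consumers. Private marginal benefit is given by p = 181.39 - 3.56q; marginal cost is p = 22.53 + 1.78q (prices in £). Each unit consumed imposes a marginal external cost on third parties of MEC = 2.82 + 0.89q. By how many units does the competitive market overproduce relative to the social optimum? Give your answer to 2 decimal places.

4.70 units

Market equilibrium (private): 22.53 + 1.78q = 181.39 - 3.56q → q_m = 29.7491.
Social marginal benefit = demand − MEC = 178.57 - 4.45q.
Set SMB = MC: 178.57 - 4.45q = 22.53 + 1.78q → q* = 25.0465.
Gap = |29.7491 − 25.0465| = 4.7026.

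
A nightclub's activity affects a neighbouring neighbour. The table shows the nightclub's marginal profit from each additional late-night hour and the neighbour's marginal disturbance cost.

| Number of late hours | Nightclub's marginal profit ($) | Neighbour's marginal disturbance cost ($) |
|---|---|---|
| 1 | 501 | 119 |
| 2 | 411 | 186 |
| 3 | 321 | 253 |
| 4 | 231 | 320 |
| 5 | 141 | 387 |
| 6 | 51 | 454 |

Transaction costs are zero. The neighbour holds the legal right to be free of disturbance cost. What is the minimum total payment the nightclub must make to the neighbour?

Efficient level: marginal profit ≥ marginal disturbance cost through level 3, so k* = 3.
With the neighbour holding the right, the nightclub must at least compensate total damage at k*: 119 + 186 + 253 = 558.

$558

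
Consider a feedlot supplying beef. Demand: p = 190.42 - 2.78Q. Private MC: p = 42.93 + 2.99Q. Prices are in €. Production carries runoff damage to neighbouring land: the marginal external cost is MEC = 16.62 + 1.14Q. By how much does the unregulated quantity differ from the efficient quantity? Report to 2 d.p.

Market equilibrium (private): 42.93 + 2.99Q = 190.42 - 2.78Q → Q_m = 25.5615.
Social marginal cost = private MC + MEC = 59.55 + 4.13Q.
Set SMC = demand: 59.55 + 4.13Q = 190.42 - 2.78Q → Q* = 18.9392.
Gap = |25.5615 − 18.9392| = 6.6223.

6.62 units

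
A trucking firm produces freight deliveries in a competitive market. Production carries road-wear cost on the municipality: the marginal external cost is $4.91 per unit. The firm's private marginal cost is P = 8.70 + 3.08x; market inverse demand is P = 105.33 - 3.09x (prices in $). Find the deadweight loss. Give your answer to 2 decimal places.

DWL = $1.95

Market equilibrium (private): 8.70 + 3.08x = 105.33 - 3.09x → x_m = 15.6613.
Social marginal cost = private MC + MEC = 13.61 + 3.08x.
Set SMC = demand: 13.61 + 3.08x = 105.33 - 3.09x → x* = 14.8655.
The loss is the area between SMC and demand from x* to x_m; with linear curves that's a triangle of height MEC(x_m).
DWL = ½ × 0.7958 × 4.9100 = 1.9537.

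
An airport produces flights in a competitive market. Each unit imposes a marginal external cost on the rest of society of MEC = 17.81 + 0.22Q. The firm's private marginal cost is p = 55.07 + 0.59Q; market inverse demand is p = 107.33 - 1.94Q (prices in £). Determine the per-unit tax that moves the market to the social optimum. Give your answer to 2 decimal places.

Social marginal cost = private MC + MEC = 72.88 + 0.81Q.
Set SMC = demand: 72.88 + 0.81Q = 107.33 - 1.94Q → Q* = 12.5273.
The Pigouvian tax equals MEC at Q*: 17.81 + 0.22×12.5273 = 20.5660.

tax = £20.57 per unit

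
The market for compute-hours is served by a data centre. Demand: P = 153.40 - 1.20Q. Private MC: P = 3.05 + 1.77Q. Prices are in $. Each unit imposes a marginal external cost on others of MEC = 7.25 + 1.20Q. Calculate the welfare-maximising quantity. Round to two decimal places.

Q* = 34.32

Social marginal cost = private MC + MEC = 10.30 + 2.97Q.
Set SMC = demand: 10.30 + 2.97Q = 153.40 - 1.20Q → Q* = 34.3165.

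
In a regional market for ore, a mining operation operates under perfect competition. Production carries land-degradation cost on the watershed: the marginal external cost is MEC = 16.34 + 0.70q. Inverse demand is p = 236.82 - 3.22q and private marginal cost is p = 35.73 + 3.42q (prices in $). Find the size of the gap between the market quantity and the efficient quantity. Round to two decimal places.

5.11 units

Market equilibrium (private): 35.73 + 3.42q = 236.82 - 3.22q → q_m = 30.2846.
Social marginal cost = private MC + MEC = 52.07 + 4.12q.
Set SMC = demand: 52.07 + 4.12q = 236.82 - 3.22q → q* = 25.1703.
Gap = |30.2846 − 25.1703| = 5.1143.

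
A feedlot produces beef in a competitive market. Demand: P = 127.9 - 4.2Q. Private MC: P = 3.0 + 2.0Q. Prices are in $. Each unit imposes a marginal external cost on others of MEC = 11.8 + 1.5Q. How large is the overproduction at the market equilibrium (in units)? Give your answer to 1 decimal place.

5.5 units

Market equilibrium (private): 3.0 + 2.0Q = 127.9 - 4.2Q → Q_m = 20.1452.
Social marginal cost = private MC + MEC = 14.8 + 3.5Q.
Set SMC = demand: 14.8 + 3.5Q = 127.9 - 4.2Q → Q* = 14.6883.
Gap = |20.1452 − 14.6883| = 5.4569.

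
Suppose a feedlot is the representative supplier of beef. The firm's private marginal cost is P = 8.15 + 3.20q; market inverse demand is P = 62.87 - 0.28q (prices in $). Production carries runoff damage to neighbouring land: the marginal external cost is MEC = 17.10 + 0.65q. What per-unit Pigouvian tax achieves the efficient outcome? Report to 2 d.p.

tax = $23.02 per unit

Social marginal cost = private MC + MEC = 25.25 + 3.85q.
Set SMC = demand: 25.25 + 3.85q = 62.87 - 0.28q → q* = 9.1090.
The Pigouvian tax equals MEC at q*: 17.10 + 0.65×9.1090 = 23.0209.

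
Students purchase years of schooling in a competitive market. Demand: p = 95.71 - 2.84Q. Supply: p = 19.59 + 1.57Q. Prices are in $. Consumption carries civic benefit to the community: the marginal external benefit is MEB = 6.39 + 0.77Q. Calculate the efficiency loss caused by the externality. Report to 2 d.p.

DWL = $53.21

Market equilibrium (private): 19.59 + 1.57Q = 95.71 - 2.84Q → Q_m = 17.2608.
Social marginal benefit = demand + MEB = 102.10 - 2.07Q.
Set SMB = MC: 102.10 - 2.07Q = 19.59 + 1.57Q → Q* = 22.6676.
The loss is the area between SMB and MC from Q* to Q_m; with linear curves that's a triangle of height MEB(Q_m).
DWL = ½ × 5.4068 × 19.6808 = 53.2051.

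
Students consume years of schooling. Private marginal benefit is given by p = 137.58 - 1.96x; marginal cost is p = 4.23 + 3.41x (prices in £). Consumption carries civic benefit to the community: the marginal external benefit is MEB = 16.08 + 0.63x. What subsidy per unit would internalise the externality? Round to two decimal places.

Social marginal benefit = demand + MEB = 153.66 - 1.33x.
Set SMB = MC: 153.66 - 1.33x = 4.23 + 3.41x → x* = 31.5253.
The Pigouvian subsidy equals MEB at x*: 16.08 + 0.63×31.5253 = 35.9409.

subsidy = £35.94 per unit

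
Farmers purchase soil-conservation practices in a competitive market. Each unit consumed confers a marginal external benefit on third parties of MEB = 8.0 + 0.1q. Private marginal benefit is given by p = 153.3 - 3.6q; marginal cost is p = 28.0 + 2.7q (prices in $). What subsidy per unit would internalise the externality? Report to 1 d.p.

subsidy = $10.2 per unit

Social marginal benefit = demand + MEB = 161.3 - 3.5q.
Set SMB = MC: 161.3 - 3.5q = 28.0 + 2.7q → q* = 21.5000.
The Pigouvian subsidy equals MEB at q*: 8.0 + 0.1×21.5000 = 10.1500.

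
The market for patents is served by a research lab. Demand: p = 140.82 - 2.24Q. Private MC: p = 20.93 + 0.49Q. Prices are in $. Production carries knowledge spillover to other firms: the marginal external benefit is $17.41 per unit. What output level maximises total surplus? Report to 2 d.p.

Social marginal cost = private MC − MEB = 3.52 + 0.49Q.
Set SMC = demand: 3.52 + 0.49Q = 140.82 - 2.24Q → Q* = 50.2930.

Q* = 50.29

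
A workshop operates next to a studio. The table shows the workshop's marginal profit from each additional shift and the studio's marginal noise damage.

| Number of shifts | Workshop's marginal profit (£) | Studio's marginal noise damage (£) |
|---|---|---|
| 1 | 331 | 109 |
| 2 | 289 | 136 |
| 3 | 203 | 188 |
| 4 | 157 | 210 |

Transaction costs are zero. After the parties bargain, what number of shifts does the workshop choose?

3

Bargaining reaches the level where marginal profit last exceeds marginal noise damage.
That holds through level 3 (203 ≥ 188) but not at 4 (157 < 210).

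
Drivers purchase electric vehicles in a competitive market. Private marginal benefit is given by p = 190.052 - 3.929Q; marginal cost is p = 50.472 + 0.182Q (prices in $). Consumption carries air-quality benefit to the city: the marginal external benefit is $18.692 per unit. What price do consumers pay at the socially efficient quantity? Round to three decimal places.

Social marginal benefit = demand + MEB = 208.744 - 3.929Q.
Set SMB = MC: 208.744 - 3.929Q = 50.472 + 0.182Q → Q* = 38.4996.
Consumer price on the demand curve at Q*: 190.052 − 3.929×38.4996 = 38.7871.

P = $38.787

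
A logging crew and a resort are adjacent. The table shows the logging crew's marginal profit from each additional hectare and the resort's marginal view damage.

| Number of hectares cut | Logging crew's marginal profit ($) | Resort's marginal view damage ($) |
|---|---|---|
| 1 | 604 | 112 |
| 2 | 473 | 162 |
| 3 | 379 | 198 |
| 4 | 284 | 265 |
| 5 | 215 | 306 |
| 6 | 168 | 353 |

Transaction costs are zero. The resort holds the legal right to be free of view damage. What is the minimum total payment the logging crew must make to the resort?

$737

Efficient level: marginal profit ≥ marginal view damage through level 4, so k* = 4.
With the resort holding the right, the logging crew must at least compensate total damage at k*: 112 + 162 + 198 + 265 = 737.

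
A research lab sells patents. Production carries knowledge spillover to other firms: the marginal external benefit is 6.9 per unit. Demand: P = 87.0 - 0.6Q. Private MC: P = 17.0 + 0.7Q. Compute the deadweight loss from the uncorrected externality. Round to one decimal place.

Market equilibrium (private): 17.0 + 0.7Q = 87.0 - 0.6Q → Q_m = 53.8462.
Social marginal cost = private MC − MEB = 10.1 + 0.7Q.
Set SMC = demand: 10.1 + 0.7Q = 87.0 - 0.6Q → Q* = 59.1538.
Height of the DWL triangle at Q_m is demand(Q_m) − SMC(Q_m) = MEB(Q_m) = 6.9000.
DWL = ½ × 5.3076 × 6.9000 = 18.3112.

DWL = 18.3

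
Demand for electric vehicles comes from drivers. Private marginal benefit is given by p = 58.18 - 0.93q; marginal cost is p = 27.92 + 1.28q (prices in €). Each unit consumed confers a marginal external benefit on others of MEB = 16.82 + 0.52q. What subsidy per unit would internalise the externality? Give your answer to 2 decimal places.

subsidy = €31.31 per unit

Social marginal benefit = demand + MEB = 75.00 - 0.41q.
Set SMB = MC: 75.00 - 0.41q = 27.92 + 1.28q → q* = 27.8580.
The Pigouvian subsidy equals MEB at q*: 16.82 + 0.52×27.8580 = 31.3062.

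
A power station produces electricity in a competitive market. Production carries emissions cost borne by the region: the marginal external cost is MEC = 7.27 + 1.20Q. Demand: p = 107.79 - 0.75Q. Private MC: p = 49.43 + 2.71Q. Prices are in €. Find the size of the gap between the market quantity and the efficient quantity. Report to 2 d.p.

5.90 units

Market equilibrium (private): 49.43 + 2.71Q = 107.79 - 0.75Q → Q_m = 16.8671.
Social marginal cost = private MC + MEC = 56.70 + 3.91Q.
Set SMC = demand: 56.70 + 3.91Q = 107.79 - 0.75Q → Q* = 10.9635.
Gap = |16.8671 − 10.9635| = 5.9036.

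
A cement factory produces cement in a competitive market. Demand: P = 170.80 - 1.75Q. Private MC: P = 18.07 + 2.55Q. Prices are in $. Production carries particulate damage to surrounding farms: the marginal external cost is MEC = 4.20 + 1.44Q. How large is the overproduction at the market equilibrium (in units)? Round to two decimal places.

Market equilibrium (private): 18.07 + 2.55Q = 170.80 - 1.75Q → Q_m = 35.5186.
Social marginal cost = private MC + MEC = 22.27 + 3.99Q.
Set SMC = demand: 22.27 + 3.99Q = 170.80 - 1.75Q → Q* = 25.8763.
Gap = |35.5186 − 25.8763| = 9.6423.

9.64 units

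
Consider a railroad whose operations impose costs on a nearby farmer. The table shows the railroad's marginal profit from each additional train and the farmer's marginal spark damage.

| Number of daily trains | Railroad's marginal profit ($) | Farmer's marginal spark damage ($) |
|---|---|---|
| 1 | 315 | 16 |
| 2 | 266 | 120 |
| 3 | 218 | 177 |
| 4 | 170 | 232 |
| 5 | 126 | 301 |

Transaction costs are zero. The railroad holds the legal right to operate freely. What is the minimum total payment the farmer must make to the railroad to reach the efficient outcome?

$296

Left alone the railroad would choose level 5 (marginal profit stays positive).
Efficient level: k* = 3 (marginal profit ≥ marginal spark damage through 3).
The farmer must at least cover the railroad's forgone profit from cutting 5→3: 170 + 126 = 296.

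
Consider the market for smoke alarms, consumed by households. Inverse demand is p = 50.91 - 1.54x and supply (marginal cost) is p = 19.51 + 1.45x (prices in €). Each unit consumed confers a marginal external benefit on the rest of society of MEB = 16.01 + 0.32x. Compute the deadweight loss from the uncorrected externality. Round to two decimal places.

Market equilibrium (private): 19.51 + 1.45x = 50.91 - 1.54x → x_m = 10.5017.
Social marginal benefit = demand + MEB = 66.92 - 1.22x.
Set SMB = MC: 66.92 - 1.22x = 19.51 + 1.45x → x* = 17.7566.
The welfare-loss triangle has base |x_m − x*| and height MEB(x_m) (the vertical gap between SMB and MC is zero at x* and MEB at x_m).
DWL = ½ × 7.2549 × 19.3705 = 70.2655.

DWL = €70.27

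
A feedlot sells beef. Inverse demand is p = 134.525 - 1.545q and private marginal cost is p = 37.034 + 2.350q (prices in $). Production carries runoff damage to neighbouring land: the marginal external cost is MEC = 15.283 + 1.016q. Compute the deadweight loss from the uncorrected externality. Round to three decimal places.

Market equilibrium (private): 37.034 + 2.350q = 134.525 - 1.545q → q_m = 25.0298.
Social marginal cost = private MC + MEC = 52.317 + 3.366q.
Set SMC = demand: 52.317 + 3.366q = 134.525 - 1.545q → q* = 16.7396.
Between q* and q_m the wedge SMC − demand runs linearly from 0 to MEC(q_m), so the loss is a triangle.
DWL = ½ × 8.2902 × 40.7133 = 168.7607.

DWL = $168.761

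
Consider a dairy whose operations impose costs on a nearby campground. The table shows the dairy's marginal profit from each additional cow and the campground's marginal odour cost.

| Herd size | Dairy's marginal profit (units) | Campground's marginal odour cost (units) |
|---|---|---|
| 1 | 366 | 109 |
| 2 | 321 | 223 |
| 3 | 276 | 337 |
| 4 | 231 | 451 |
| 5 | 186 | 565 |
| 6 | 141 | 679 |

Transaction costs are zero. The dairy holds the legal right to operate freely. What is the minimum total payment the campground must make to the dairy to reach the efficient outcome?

834

Left alone the dairy would choose level 6 (marginal profit stays positive).
Efficient level: k* = 2 (marginal profit ≥ marginal odour cost through 2).
The campground must at least cover the dairy's forgone profit from cutting 6→2: 276 + 231 + 186 + 141 = 834.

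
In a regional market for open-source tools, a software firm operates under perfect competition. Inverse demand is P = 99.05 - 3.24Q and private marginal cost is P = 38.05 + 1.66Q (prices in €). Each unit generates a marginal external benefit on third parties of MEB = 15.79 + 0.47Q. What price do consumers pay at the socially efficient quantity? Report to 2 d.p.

Social marginal cost = private MC − MEB = 22.26 + 1.19Q.
Set SMC = demand: 22.26 + 1.19Q = 99.05 - 3.24Q → Q* = 17.3341.
Consumer price on the demand curve at Q*: 99.05 − 3.24×17.3341 = 42.8875.

P = €42.89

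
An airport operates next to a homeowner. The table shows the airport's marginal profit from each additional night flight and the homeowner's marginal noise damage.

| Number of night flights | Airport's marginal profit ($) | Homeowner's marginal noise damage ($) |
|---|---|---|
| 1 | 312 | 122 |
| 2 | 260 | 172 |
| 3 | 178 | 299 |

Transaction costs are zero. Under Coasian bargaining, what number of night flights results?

Bargaining reaches the level where marginal profit last exceeds marginal noise damage.
That holds through level 2 (260 ≥ 172) but not at 3 (178 < 299).

2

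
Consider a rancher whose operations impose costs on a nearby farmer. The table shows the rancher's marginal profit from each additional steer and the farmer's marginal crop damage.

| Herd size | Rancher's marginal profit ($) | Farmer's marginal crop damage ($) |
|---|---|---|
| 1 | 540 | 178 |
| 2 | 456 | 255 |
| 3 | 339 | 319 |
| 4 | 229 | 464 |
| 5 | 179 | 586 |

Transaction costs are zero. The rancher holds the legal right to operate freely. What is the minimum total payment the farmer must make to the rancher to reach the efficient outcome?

$408

Left alone the rancher would choose level 5 (marginal profit stays positive).
Efficient level: k* = 3 (marginal profit ≥ marginal crop damage through 3).
The farmer must at least cover the rancher's forgone profit from cutting 5→3: 229 + 179 = 408.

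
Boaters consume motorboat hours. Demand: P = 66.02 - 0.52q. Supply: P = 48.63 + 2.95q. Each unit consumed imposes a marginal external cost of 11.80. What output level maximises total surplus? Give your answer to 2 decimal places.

q* = 1.61

Social marginal benefit = demand − MEC = 54.22 - 0.52q.
Set SMB = MC: 54.22 - 0.52q = 48.63 + 2.95q → q* = 1.6110.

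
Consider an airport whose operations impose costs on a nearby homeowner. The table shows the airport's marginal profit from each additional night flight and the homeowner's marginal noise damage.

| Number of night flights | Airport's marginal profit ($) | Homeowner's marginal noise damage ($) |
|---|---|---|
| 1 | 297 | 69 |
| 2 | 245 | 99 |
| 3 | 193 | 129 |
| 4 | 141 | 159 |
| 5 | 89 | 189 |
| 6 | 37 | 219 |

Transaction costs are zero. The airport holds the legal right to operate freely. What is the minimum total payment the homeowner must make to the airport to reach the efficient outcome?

Left alone the airport would choose level 6 (marginal profit stays positive).
Efficient level: k* = 3 (marginal profit ≥ marginal noise damage through 3).
The homeowner must at least cover the airport's forgone profit from cutting 6→3: 141 + 89 + 37 = 267.

$267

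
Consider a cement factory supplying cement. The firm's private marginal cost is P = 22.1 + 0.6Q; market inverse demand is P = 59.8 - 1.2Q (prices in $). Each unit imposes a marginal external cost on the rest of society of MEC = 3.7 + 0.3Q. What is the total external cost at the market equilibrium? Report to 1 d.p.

$143.3

Market equilibrium (private): 22.1 + 0.6Q = 59.8 - 1.2Q → Q_m = 20.9444.
Total external cost = ∫₀^{Q_m} (3.7 + 0.3Q) dQ = 3.7×20.9444 + ½×0.3×20.9444² = 143.2945.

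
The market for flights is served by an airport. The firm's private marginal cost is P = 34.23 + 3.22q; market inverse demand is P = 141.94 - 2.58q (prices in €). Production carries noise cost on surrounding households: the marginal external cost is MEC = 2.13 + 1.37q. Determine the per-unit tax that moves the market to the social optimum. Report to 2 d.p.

Social marginal cost = private MC + MEC = 36.36 + 4.59q.
Set SMC = demand: 36.36 + 4.59q = 141.94 - 2.58q → q* = 14.7252.
The Pigouvian tax equals MEC at q*: 2.13 + 1.37×14.7252 = 22.3035.

tax = €22.30 per unit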